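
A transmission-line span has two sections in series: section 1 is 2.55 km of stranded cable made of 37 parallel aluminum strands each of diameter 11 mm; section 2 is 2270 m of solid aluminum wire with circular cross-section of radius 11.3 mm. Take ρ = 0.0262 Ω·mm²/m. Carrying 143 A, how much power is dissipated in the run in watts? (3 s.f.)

3420 W

ρ = 0.0262 Ω·mm²/m = 2.62×10^-8 Ω·m
Section 1: A_strand = π(5.5000e-03)² = 9.503e-05 m²; R₁ = ρL/(N·A_s) = (2.62×10^-8)(2550)/(37×9.503e-05) = 0.019 Ω
Section 2: A = πr² = π(1.1300e-02 m)² = 4.011e-04 m²
R₂ = (2.62×10^-8)(2270)/(4.011e-04) = 0.1483 Ω
R = R₁ + R₂ = 0.1673 Ω
P = I²R = (143)² × 0.1673 = 3420 W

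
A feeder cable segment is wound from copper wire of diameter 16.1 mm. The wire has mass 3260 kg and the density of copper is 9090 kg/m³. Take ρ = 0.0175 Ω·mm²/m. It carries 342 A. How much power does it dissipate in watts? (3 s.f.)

ρ = 0.0175 Ω·mm²/m = 1.75×10^-8 Ω·m
A = π(d/2)² = π(8.0500e-03 m)² = 2.0358e-04 m²
L = m/(density·A) = 3260/(9090×2.0358e-04) = 1762 m
R = ρL/A = (1.75×10^-8)(1762)/(2.0358e-04) = 0.1514 Ω
P = I²R = (342)² × 0.1514 = 17700 W

17700 W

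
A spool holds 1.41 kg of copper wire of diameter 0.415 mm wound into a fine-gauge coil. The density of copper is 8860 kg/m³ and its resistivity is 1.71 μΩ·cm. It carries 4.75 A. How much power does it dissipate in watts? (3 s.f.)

3360 W

ρ = 1.71 μΩ·cm = 1.71×10^-8 Ω·m
A = π(d/2)² = π(2.0750e-04 m)² = 1.3527e-07 m²
L = m/(density·A) = 1.41/(8860×1.3527e-07) = 1177 m
R = ρL/A = (1.71×10^-8)(1177)/(1.3527e-07) = 148.7 Ω
P = I²R = (4.75)² × 148.7 = 3360 W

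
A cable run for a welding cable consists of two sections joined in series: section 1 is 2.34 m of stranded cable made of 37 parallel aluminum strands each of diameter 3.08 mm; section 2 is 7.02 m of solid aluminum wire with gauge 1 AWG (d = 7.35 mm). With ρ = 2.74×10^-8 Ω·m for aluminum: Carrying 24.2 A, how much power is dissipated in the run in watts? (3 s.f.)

2.79 W

Section 1: A_strand = π(1.5400e-03)² = 7.451e-06 m²; R₁ = ρL/(N·A_s) = (2.74×10^-8)(2.34)/(37×7.451e-06) = 2.326×10^-4 Ω
Section 2: A = π(7.35/2 mm)² = π(3.6750e-03 m)² = 4.243e-05 m²
R₂ = (2.74×10^-8)(7.02)/(4.243e-05) = 0.004533 Ω
R = R₁ + R₂ = 0.004766 Ω
P = I²R = (24.2)² × 0.004766 = 2.79 W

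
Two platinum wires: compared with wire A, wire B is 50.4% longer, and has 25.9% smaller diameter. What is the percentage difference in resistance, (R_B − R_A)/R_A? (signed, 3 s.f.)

174%

R ∝ L/d², so R_B/R_A = (1 + 50.4/100) × (1 − 25.9/100)⁻²
= 1.504 × 1.821 = 2.739
(R_B − R_A)/R_A = 2.739 − 1 = 174%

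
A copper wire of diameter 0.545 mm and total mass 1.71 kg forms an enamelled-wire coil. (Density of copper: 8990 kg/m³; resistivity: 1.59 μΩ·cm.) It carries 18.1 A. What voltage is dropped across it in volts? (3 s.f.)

ρ = 1.59 μΩ·cm = 1.59×10^-8 Ω·m
A = π(d/2)² = π(2.7250e-04 m)² = 2.3328e-07 m²
L = m/(density·A) = 1.71/(8990×2.3328e-07) = 815.4 m
R = ρL/A = (1.59×10^-8)(815.4)/(2.3328e-07) = 55.57 Ω
V = IR = 18.1 × 55.57 = 1010 V

1010 V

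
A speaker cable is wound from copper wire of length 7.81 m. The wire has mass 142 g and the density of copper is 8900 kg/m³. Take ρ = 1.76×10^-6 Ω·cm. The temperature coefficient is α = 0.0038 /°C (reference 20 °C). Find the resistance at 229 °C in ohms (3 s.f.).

0.121 Ω

ρ = 1.76×10^-6 Ω·cm = 1.76×10^-8 Ω·m
A = m/(density·L) = 0.142/(8900×7.81) = 2.0429e-06 m²
R = ρL/A = (1.76×10^-8)(7.81)/(2.0429e-06) = 0.06728 Ω
R(229 °C) = 0.06728 × (1 + 0.0038×209) = 0.121 Ω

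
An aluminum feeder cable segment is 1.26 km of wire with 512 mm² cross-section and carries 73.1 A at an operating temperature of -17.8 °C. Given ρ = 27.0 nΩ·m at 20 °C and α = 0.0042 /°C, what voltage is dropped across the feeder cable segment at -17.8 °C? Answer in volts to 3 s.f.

ρ = 27.0 nΩ·m = 2.70×10^-8 Ω·m
A = 512 mm² = 5.120e-04 m²
R₍20₎ = ρL/A = (2.70×10^-8)(1260)/(5.120e-04) = 0.06645 Ω
R₍-17.8₎ = R₍20₎(1 + αΔT) = 0.06645 × (1 + 0.0042×-37.8) = 0.0559 Ω
V = IR = 73.1 × 0.0559 = 4.09 V

4.09 V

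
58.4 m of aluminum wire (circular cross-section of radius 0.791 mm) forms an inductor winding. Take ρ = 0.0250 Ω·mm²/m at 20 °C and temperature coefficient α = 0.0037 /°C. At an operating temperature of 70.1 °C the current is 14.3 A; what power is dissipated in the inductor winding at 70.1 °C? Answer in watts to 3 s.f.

180 W

ρ = 0.0250 Ω·mm²/m = 2.50×10^-8 Ω·m
A = πr² = π(7.9100e-04 m)² = 1.966e-06 m²
R₍20₎ = ρL/A = (2.50×10^-8)(58.4)/(1.966e-06) = 0.7428 Ω
R₍70.1₎ = R₍20₎(1 + αΔT) = 0.7428 × (1 + 0.0037×50.1) = 0.8804 Ω
P = I²R = (14.3)² × 0.8804 = 180 W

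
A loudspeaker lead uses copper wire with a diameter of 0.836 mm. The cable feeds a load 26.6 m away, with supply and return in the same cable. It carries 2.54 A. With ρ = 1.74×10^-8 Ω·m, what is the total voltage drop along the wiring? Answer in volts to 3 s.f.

A = π(d/2)² = π(4.1800e-04 m)² = 5.489e-07 m²
Total conductor length (both ways) L = 2 × 26.6 = 53.2 m
R = ρL/A = (1.74×10^-8)(53.2)/(5.489e-07) = 1.686 Ω
V = IR = 2.54 × 1.686 = 4.28 V

4.28 V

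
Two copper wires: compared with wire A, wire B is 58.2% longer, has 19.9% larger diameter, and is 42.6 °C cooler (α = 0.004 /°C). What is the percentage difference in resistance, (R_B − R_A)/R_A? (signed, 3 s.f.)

R ∝ ρL/d² with ρ ∝ (1+αΔT), so R_B/R_A = (1 + 58.2/100) × (1 + 19.9/100)⁻² × (1 − 0.004×42.6)
= 1.582 × 0.6956 × 0.8296 = 0.9129
(R_B − R_A)/R_A = 0.9129 − 1 = -8.71%

-8.71%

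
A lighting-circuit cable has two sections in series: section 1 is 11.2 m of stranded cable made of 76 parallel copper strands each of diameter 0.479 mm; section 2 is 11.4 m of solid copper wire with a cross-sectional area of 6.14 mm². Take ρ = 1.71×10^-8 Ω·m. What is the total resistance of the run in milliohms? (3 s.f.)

45.7 mΩ

Section 1: A_strand = π(2.3950e-04)² = 1.802e-07 m²; R₁ = ρL/(N·A_s) = (1.71×10^-8)(11.2)/(76×1.802e-07) = 0.01398 Ω
Section 2: A = 6.14 mm² = 6.140e-06 m²
R₂ = (1.71×10^-8)(11.4)/(6.140e-06) = 0.03175 Ω
R = R₁ + R₂ = 45.7 mΩ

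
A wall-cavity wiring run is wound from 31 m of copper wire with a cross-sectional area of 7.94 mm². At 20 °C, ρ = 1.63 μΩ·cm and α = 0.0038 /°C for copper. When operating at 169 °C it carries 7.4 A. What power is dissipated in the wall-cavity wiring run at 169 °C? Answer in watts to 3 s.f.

ρ = 1.63 μΩ·cm = 1.63×10^-8 Ω·m
A = 7.94 mm² = 7.940e-06 m²
R₍20₎ = ρL/A = (1.63×10^-8)(31)/(7.940e-06) = 0.06364 Ω
R₍169₎ = R₍20₎(1 + αΔT) = 0.06364 × (1 + 0.0038×149) = 0.09967 Ω
P = I²R = (7.4)² × 0.09967 = 5.46 W

5.46 W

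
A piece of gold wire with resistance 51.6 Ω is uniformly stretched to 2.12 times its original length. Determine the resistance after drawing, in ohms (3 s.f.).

Volume constant ⇒ A' = A/k with k = 2.12. R' = ρ(kL)/(A/k) = k²R.
R' = 4.494 × 51.6 = 232 Ω

232 Ω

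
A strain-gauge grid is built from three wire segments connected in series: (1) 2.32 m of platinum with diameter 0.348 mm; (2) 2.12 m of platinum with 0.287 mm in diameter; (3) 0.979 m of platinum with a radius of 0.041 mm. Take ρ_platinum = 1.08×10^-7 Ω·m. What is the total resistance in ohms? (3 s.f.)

Seg 1: A = π(d/2)² = π(1.7400e-04 m)² = 9.511e-08 m²
R_1 = (1.08×10^-7)(2.32)/(9.511e-08) = 2.634 Ω
Seg 2: A = π(d/2)² = π(1.4350e-04 m)² = 6.469e-08 m²
R_2 = (1.08×10^-7)(2.12)/(6.469e-08) = 3.539 Ω
Seg 3: A = πr² = π(4.1000e-05 m)² = 5.281e-09 m²
R_3 = (1.08×10^-7)(0.979)/(5.281e-09) = 20.02 Ω
R_total = R_1 + R_2 + R_3 = 26.2 Ω

26.2 Ω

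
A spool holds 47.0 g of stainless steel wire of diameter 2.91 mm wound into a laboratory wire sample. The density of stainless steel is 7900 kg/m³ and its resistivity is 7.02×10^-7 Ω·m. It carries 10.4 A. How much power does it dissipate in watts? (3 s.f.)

A = π(d/2)² = π(1.4550e-03 m)² = 6.6508e-06 m²
L = m/(density·A) = 0.047/(7900×6.6508e-06) = 0.8945 m
R = ρL/A = (7.02×10^-7)(0.8945)/(6.6508e-06) = 0.09442 Ω
P = I²R = (10.4)² × 0.09442 = 10.2 W

10.2 W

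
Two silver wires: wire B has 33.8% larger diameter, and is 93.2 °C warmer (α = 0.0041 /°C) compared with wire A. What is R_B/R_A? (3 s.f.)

R ∝ ρL/d² with ρ ∝ (1+αΔT), so R_B/R_A = (1 + 33.8/100)⁻² × (1 + 0.0041×93.2)
= 0.5586 × 1.382 = 0.772

0.772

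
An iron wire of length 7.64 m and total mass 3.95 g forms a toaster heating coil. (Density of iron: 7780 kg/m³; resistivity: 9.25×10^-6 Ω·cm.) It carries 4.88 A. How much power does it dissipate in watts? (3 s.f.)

ρ = 9.25×10^-6 Ω·cm = 9.25×10^-8 Ω·m
A = m/(density·L) = 0.00395/(7780×7.64) = 6.6454e-08 m²
R = ρL/A = (9.25×10^-8)(7.64)/(6.6454e-08) = 10.63 Ω
P = I²R = (4.88)² × 10.63 = 253 W

253 W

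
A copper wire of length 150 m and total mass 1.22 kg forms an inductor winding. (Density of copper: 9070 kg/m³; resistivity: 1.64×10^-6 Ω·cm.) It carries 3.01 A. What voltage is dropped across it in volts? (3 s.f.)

8.26 V

ρ = 1.64×10^-6 Ω·cm = 1.64×10^-8 Ω·m
A = m/(density·L) = 1.22/(9070×150) = 8.9673e-07 m²
R = ρL/A = (1.64×10^-8)(150)/(8.9673e-07) = 2.743 Ω
V = IR = 3.01 × 2.743 = 8.26 V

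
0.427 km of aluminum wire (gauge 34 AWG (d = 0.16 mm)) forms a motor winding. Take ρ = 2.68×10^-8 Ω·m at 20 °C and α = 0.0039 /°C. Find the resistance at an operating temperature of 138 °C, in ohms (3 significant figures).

831 Ω

A = π(0.16/2 mm)² = π(8.0000e-05 m)² = 2.011e-08 m²
R₍20°C₎ = ρL/A = (2.68×10^-8)(427)/(2.011e-08) = 569.2 Ω
R = R₀(1 + αΔT) = 569.2(1 + 0.0039×118) = 831 Ω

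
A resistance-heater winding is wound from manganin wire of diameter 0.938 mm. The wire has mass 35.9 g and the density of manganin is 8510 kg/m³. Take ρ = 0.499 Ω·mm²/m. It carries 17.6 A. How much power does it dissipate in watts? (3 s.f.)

1370 W

ρ = 0.499 Ω·mm²/m = 4.99×10^-7 Ω·m
A = π(d/2)² = π(4.6900e-04 m)² = 6.9103e-07 m²
L = m/(density·A) = 0.0359/(8510×6.9103e-07) = 6.105 m
R = ρL/A = (4.99×10^-7)(6.105)/(6.9103e-07) = 4.408 Ω
P = I²R = (17.6)² × 4.408 = 1370 W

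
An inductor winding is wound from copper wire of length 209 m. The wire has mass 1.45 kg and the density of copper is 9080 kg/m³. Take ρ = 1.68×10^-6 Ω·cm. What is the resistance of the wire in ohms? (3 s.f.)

ρ = 1.68×10^-6 Ω·cm = 1.68×10^-8 Ω·m
A = m/(density·L) = 1.45/(9080×209) = 7.6407e-07 m²
R = ρL/A = (1.68×10^-8)(209)/(7.6407e-07) = 4.60 Ω

4.60 Ω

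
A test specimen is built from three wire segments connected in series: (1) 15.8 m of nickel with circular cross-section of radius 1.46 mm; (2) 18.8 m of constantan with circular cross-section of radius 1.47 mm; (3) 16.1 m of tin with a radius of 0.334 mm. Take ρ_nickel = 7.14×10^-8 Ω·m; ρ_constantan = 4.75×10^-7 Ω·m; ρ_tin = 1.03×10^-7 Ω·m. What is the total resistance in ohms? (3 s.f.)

Seg 1: A = πr² = π(1.4600e-03 m)² = 6.697e-06 m²
R_1 = (7.14×10^-8)(15.8)/(6.697e-06) = 0.1685 Ω
Seg 2: A = πr² = π(1.4700e-03 m)² = 6.789e-06 m²
R_2 = (4.75×10^-7)(18.8)/(6.789e-06) = 1.315 Ω
Seg 3: A = πr² = π(3.3400e-04 m)² = 3.505e-07 m²
R_3 = (1.03×10^-7)(16.1)/(3.505e-07) = 4.732 Ω
R_total = R_1 + R_2 + R_3 = 6.22 Ω

6.22 Ω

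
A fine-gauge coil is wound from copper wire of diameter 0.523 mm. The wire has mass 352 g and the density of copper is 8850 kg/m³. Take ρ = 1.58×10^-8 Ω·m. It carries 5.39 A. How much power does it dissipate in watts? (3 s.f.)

A = π(d/2)² = π(2.6150e-04 m)² = 2.1483e-07 m²
L = m/(density·A) = 0.352/(8850×2.1483e-07) = 185.1 m
R = ρL/A = (1.58×10^-8)(185.1)/(2.1483e-07) = 13.62 Ω
P = I²R = (5.39)² × 13.62 = 396 W

396 W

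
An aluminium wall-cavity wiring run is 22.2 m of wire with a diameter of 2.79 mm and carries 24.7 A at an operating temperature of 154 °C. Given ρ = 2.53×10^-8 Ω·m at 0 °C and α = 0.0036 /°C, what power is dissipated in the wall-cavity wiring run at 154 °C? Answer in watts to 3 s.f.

87.1 W

A = π(d/2)² = π(1.3950e-03 m)² = 6.114e-06 m²
R₍0₎ = ρL/A = (2.53×10^-8)(22.2)/(6.114e-06) = 0.09187 Ω
R₍154₎ = R₍0₎(1 + αΔT) = 0.09187 × (1 + 0.0036×154) = 0.1428 Ω
P = I²R = (24.7)² × 0.1428 = 87.1 W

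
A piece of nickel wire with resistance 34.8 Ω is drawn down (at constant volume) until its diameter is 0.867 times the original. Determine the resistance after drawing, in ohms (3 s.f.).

Volume constant ⇒ L' = L/r² with r = 0.867. R' = ρL'/A' = ρ(L/r²)/(πr²d₀²/4) = R/r⁴.
R' = 1.77 × 34.8 = 61.6 Ω

61.6 Ω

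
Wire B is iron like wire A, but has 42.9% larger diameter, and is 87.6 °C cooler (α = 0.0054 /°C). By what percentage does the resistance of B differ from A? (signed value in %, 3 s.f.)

R ∝ ρL/d² with ρ ∝ (1+αΔT), so R_B/R_A = (1 + 42.9/100)⁻² × (1 − 0.0054×87.6)
= 0.4897 × 0.527 = 0.2581
(R_B − R_A)/R_A = 0.2581 − 1 = -74.2%

-74.2%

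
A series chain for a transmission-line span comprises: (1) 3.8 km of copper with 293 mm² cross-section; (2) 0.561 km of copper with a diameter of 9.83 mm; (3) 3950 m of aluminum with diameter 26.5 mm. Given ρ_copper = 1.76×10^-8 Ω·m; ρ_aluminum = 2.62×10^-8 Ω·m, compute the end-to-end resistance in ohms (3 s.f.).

Seg 1: A = 293 mm² = 2.930e-04 m²
R_1 = (1.76×10^-8)(3800)/(2.930e-04) = 0.2283 Ω
Seg 2: A = π(d/2)² = π(4.9150e-03 m)² = 7.589e-05 m²
R_2 = (1.76×10^-8)(561)/(7.589e-05) = 0.1301 Ω
Seg 3: A = π(d/2)² = π(1.3250e-02 m)² = 5.515e-04 m²
R_3 = (2.62×10^-8)(3950)/(5.515e-04) = 0.1876 Ω
R_total = R_1 + R_2 + R_3 = 0.546 Ω

0.546 Ω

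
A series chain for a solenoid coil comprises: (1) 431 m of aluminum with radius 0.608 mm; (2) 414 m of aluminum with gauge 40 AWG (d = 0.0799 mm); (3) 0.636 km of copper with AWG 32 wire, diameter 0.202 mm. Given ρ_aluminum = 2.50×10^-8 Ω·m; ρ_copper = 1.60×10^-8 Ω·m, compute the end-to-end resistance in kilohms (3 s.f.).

2.39 kΩ

Seg 1: A = πr² = π(6.0800e-04 m)² = 1.161e-06 m²
R_1 = (2.50×10^-8)(431)/(1.161e-06) = 9.278 Ω
Seg 2: A = π(0.0799/2 mm)² = π(3.9950e-05 m)² = 5.014e-09 m²
R_2 = (2.50×10^-8)(414)/(5.014e-09) = 2064 Ω
Seg 3: A = π(0.202/2 mm)² = π(1.0100e-04 m)² = 3.205e-08 m²
R_3 = (1.60×10^-8)(636)/(3.205e-08) = 317.5 Ω
R_total = R_1 + R_2 + R_3 = 2.39 kΩ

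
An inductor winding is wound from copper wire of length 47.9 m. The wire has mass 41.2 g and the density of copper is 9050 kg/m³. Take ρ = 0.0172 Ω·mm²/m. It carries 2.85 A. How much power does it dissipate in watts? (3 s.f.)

70.4 W

ρ = 0.0172 Ω·mm²/m = 1.72×10^-8 Ω·m
A = m/(density·L) = 0.0412/(9050×47.9) = 9.5041e-08 m²
R = ρL/A = (1.72×10^-8)(47.9)/(9.5041e-08) = 8.669 Ω
P = I²R = (2.85)² × 8.669 = 70.4 W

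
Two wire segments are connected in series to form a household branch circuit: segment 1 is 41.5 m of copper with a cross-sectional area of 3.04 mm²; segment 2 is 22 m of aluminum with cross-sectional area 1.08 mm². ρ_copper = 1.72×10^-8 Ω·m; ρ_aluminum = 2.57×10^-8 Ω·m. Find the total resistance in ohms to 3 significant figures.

Segment 1: A = 3.04 mm² = 3.040e-06 m²
R₁ = ρL/A = (1.72×10^-8)(41.5)/(3.040e-06) = 0.2348 Ω
Segment 2: A = 1.08 mm² = 1.080e-06 m²
R₂ = (2.57×10^-8)(22)/(1.080e-06) = 0.5235 Ω
R = R₁ + R₂ = 0.758 Ω

0.758 Ω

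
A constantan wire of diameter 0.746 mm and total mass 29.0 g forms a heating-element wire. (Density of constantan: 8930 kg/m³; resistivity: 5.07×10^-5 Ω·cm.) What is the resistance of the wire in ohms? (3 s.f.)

ρ = 5.07×10^-5 Ω·cm = 5.07×10^-7 Ω·m
A = π(d/2)² = π(3.7300e-04 m)² = 4.3709e-07 m²
L = m/(density·A) = 0.029/(8930×4.3709e-07) = 7.43 m
R = ρL/A = (5.07×10^-7)(7.43)/(4.3709e-07) = 8.62 Ω

8.62 Ω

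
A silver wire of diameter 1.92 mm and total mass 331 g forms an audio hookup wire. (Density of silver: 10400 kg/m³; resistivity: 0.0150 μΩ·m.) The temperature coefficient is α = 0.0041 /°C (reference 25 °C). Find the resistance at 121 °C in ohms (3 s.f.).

0.0794 Ω

ρ = 0.0150 μΩ·m = 1.50×10^-8 Ω·m
A = π(d/2)² = π(9.6000e-04 m)² = 2.8953e-06 m²
L = m/(density·A) = 0.331/(10400×2.8953e-06) = 10.99 m
R = ρL/A = (1.50×10^-8)(10.99)/(2.8953e-06) = 0.05695 Ω
R(121 °C) = 0.05695 × (1 + 0.0041×96) = 0.0794 Ω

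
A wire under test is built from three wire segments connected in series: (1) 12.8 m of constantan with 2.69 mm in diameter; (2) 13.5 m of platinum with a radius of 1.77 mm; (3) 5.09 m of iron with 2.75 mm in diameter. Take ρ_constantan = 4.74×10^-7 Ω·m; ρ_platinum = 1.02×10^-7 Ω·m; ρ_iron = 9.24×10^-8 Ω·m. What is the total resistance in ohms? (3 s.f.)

1.29 Ω

Seg 1: A = π(d/2)² = π(1.3450e-03 m)² = 5.683e-06 m²
R_1 = (4.74×10^-7)(12.8)/(5.683e-06) = 1.068 Ω
Seg 2: A = πr² = π(1.7700e-03 m)² = 9.842e-06 m²
R_2 = (1.02×10^-7)(13.5)/(9.842e-06) = 0.1399 Ω
Seg 3: A = π(d/2)² = π(1.3750e-03 m)² = 5.940e-06 m²
R_3 = (9.24×10^-8)(5.09)/(5.940e-06) = 0.07918 Ω
R_total = R_1 + R_2 + R_3 = 1.29 Ω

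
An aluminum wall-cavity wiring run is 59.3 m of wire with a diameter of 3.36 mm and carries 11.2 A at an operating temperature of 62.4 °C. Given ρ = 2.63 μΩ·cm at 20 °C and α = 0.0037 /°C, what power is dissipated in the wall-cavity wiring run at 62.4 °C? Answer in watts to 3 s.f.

ρ = 2.63 μΩ·cm = 2.63×10^-8 Ω·m
A = π(d/2)² = π(1.6800e-03 m)² = 8.867e-06 m²
R₍20₎ = ρL/A = (2.63×10^-8)(59.3)/(8.867e-06) = 0.1759 Ω
R₍62.4₎ = R₍20₎(1 + αΔT) = 0.1759 × (1 + 0.0037×42.4) = 0.2035 Ω
P = I²R = (11.2)² × 0.2035 = 25.5 W

25.5 W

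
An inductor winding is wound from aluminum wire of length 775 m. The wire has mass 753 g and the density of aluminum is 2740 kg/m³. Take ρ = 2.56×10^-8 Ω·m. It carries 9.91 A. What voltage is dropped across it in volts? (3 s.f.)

554 V

A = m/(density·L) = 0.753/(2740×775) = 3.5460e-07 m²
R = ρL/A = (2.56×10^-8)(775)/(3.5460e-07) = 55.95 Ω
V = IR = 9.91 × 55.95 = 554 V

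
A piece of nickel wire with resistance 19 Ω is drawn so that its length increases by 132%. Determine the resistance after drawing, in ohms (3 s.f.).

k = 1 + 132/100 = 2.32; volume constant ⇒ A' = A/k, so R' = k²R.
R' = 5.382 × 19 = 102 Ω

102 Ω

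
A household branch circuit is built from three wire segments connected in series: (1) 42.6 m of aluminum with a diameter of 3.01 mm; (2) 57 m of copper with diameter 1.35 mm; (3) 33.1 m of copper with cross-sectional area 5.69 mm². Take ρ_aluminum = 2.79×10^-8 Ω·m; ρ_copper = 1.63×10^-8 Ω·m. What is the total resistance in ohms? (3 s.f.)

Seg 1: A = π(d/2)² = π(1.5050e-03 m)² = 7.116e-06 m²
R_1 = (2.79×10^-8)(42.6)/(7.116e-06) = 0.167 Ω
Seg 2: A = π(d/2)² = π(6.7500e-04 m)² = 1.431e-06 m²
R_2 = (1.63×10^-8)(57)/(1.431e-06) = 0.6491 Ω
Seg 3: A = 5.69 mm² = 5.690e-06 m²
R_3 = (1.63×10^-8)(33.1)/(5.690e-06) = 0.09482 Ω
R_total = R_1 + R_2 + R_3 = 0.911 Ω

0.911 Ω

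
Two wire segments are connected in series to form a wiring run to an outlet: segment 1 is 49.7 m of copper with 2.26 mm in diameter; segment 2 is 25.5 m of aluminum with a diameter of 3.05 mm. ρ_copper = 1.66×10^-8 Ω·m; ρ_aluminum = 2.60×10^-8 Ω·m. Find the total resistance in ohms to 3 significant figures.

0.296 Ω

Segment 1: A = π(d/2)² = π(1.1300e-03 m)² = 4.011e-06 m²
R₁ = ρL/A = (1.66×10^-8)(49.7)/(4.011e-06) = 0.2057 Ω
Segment 2: A = π(d/2)² = π(1.5250e-03 m)² = 7.306e-06 m²
R₂ = (2.60×10^-8)(25.5)/(7.306e-06) = 0.09075 Ω
R = R₁ + R₂ = 0.296 Ω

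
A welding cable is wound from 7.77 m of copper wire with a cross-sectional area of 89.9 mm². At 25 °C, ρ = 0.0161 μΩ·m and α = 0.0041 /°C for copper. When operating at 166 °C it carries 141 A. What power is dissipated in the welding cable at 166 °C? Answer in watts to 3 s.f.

43.7 W

ρ = 0.0161 μΩ·m = 1.61×10^-8 Ω·m
A = 89.9 mm² = 8.990e-05 m²
R₍25₎ = ρL/A = (1.61×10^-8)(7.77)/(8.990e-05) = 0.001392 Ω
R₍166₎ = R₍25₎(1 + αΔT) = 0.001392 × (1 + 0.0041×141) = 0.002196 Ω
P = I²R = (141)² × 0.002196 = 43.7 W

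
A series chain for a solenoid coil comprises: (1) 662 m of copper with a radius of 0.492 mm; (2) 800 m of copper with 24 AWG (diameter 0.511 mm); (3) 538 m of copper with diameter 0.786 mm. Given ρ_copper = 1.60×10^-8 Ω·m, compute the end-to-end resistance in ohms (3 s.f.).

Seg 1: A = πr² = π(4.9200e-04 m)² = 7.605e-07 m²
R_1 = (1.60×10^-8)(662)/(7.605e-07) = 13.93 Ω
Seg 2: A = π(0.511/2 mm)² = π(2.5550e-04 m)² = 2.051e-07 m²
R_2 = (1.60×10^-8)(800)/(2.051e-07) = 62.41 Ω
Seg 3: A = π(d/2)² = π(3.9300e-04 m)² = 4.852e-07 m²
R_3 = (1.60×10^-8)(538)/(4.852e-07) = 17.74 Ω
R_total = R_1 + R_2 + R_3 = 94.1 Ω

94.1 Ω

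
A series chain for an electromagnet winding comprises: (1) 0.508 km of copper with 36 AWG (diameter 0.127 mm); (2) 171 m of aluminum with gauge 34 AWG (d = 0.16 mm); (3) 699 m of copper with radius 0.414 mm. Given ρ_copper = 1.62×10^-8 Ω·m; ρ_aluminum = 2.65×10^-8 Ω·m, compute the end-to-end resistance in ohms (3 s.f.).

896 Ω

Seg 1: A = π(0.127/2 mm)² = π(6.3500e-05 m)² = 1.267e-08 m²
R_1 = (1.62×10^-8)(508)/(1.267e-08) = 649.7 Ω
Seg 2: A = π(0.16/2 mm)² = π(8.0000e-05 m)² = 2.011e-08 m²
R_2 = (2.65×10^-8)(171)/(2.011e-08) = 225.4 Ω
Seg 3: A = πr² = π(4.1400e-04 m)² = 5.385e-07 m²
R_3 = (1.62×10^-8)(699)/(5.385e-07) = 21.03 Ω
R_total = R_1 + R_2 + R_3 = 896 Ω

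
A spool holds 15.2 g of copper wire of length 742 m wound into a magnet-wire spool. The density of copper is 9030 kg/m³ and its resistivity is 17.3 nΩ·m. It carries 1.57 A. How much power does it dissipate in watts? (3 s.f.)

13900 W

ρ = 17.3 nΩ·m = 1.73×10^-8 Ω·m
A = m/(density·L) = 0.0152/(9030×742) = 2.2686e-09 m²
R = ρL/A = (1.73×10^-8)(742)/(2.2686e-09) = 5658 Ω
P = I²R = (1.57)² × 5658 = 13900 W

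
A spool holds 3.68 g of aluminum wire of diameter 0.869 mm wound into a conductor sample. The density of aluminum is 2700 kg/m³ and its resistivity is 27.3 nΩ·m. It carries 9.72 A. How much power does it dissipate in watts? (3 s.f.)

ρ = 27.3 nΩ·m = 2.73×10^-8 Ω·m
A = π(d/2)² = π(4.3450e-04 m)² = 5.9310e-07 m²
L = m/(density·A) = 0.00368/(2700×5.9310e-07) = 2.298 m
R = ρL/A = (2.73×10^-8)(2.298)/(5.9310e-07) = 0.1058 Ω
P = I²R = (9.72)² × 0.1058 = 9.99 W

9.99 W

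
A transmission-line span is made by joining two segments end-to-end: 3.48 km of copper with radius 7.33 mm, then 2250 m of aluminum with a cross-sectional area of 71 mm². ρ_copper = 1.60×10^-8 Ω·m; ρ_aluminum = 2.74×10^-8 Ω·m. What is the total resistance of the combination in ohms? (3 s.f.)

Segment 1: A = πr² = π(7.3300e-03 m)² = 1.688e-04 m²
R₁ = ρL/A = (1.60×10^-8)(3480)/(1.688e-04) = 0.3299 Ω
Segment 2: A = 71 mm² = 7.100e-05 m²
R₂ = (2.74×10^-8)(2250)/(7.100e-05) = 0.8683 Ω
R = R₁ + R₂ = 1.20 Ω

1.20 Ω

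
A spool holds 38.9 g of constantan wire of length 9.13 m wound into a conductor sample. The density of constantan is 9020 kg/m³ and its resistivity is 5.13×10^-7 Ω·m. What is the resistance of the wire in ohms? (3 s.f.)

9.92 Ω

A = m/(density·L) = 0.0389/(9020×9.13) = 4.7236e-07 m²
R = ρL/A = (5.13×10^-7)(9.13)/(4.7236e-07) = 9.92 Ω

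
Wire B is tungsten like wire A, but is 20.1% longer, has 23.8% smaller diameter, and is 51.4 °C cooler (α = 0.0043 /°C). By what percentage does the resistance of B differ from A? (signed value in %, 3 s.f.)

R ∝ ρL/d² with ρ ∝ (1+αΔT), so R_B/R_A = (1 + 20.1/100) × (1 − 23.8/100)⁻² × (1 − 0.0043×51.4)
= 1.201 × 1.722 × 0.779 = 1.611
(R_B − R_A)/R_A = 1.611 − 1 = 61.1%

61.1%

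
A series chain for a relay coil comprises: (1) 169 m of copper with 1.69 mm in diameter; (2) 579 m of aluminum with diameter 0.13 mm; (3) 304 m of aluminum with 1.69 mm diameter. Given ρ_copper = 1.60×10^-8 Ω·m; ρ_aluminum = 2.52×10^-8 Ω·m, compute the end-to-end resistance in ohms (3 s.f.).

Seg 1: A = π(d/2)² = π(8.4500e-04 m)² = 2.243e-06 m²
R_1 = (1.60×10^-8)(169)/(2.243e-06) = 1.205 Ω
Seg 2: A = π(d/2)² = π(6.5000e-05 m)² = 1.327e-08 m²
R_2 = (2.52×10^-8)(579)/(1.327e-08) = 1099 Ω
Seg 3: A = π(d/2)² = π(8.4500e-04 m)² = 2.243e-06 m²
R_3 = (2.52×10^-8)(304)/(2.243e-06) = 3.415 Ω
R_total = R_1 + R_2 + R_3 = 1100 Ω

1100 Ω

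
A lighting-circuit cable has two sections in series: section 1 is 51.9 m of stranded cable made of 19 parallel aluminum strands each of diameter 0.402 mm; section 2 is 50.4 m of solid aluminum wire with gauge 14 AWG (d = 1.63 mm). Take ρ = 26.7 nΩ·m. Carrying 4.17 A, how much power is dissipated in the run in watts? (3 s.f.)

ρ = 26.7 nΩ·m = 2.67×10^-8 Ω·m
Section 1: A_strand = π(2.0100e-04)² = 1.269e-07 m²; R₁ = ρL/(N·A_s) = (2.67×10^-8)(51.9)/(19×1.269e-07) = 0.5746 Ω
Section 2: A = π(1.63/2 mm)² = π(8.1500e-04 m)² = 2.087e-06 m²
R₂ = (2.67×10^-8)(50.4)/(2.087e-06) = 0.6449 Ω
R = R₁ + R₂ = 1.219 Ω
P = I²R = (4.17)² × 1.219 = 21.2 W

21.2 W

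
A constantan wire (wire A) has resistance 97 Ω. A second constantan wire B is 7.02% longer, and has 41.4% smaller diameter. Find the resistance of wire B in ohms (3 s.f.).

302 Ω

R ∝ L/d², so R_B/R_A = (1 + 7.02/100) × (1 − 41.4/100)⁻²
= 1.07 × 2.912 = 3.116
R_B = 3.116 × 97 = 302 Ω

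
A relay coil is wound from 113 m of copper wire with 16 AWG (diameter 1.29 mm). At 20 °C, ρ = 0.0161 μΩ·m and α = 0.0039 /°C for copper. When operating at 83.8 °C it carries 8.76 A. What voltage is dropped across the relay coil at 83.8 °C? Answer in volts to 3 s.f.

15.2 V

ρ = 0.0161 μΩ·m = 1.61×10^-8 Ω·m
A = π(1.29/2 mm)² = π(6.4500e-04 m)² = 1.307e-06 m²
R₍20₎ = ρL/A = (1.61×10^-8)(113)/(1.307e-06) = 1.392 Ω
R₍83.8₎ = R₍20₎(1 + αΔT) = 1.392 × (1 + 0.0039×63.8) = 1.738 Ω
V = IR = 8.76 × 1.738 = 15.2 V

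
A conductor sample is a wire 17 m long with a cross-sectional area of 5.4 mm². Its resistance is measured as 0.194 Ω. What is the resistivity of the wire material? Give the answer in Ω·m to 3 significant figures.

A = 5.4 mm² = 5.400e-06 m²
ρ = RA/L = (0.194)(5.400e-06)/(17) = 6.16×10^-8 Ω·m

6.16×10^-8 Ω·m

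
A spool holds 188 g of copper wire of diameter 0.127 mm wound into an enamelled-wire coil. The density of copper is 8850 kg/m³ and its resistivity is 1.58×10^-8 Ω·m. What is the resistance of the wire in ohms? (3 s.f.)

2090 Ω

A = π(d/2)² = π(6.3500e-05 m)² = 1.2668e-08 m²
L = m/(density·A) = 0.188/(8850×1.2668e-08) = 1677 m
R = ρL/A = (1.58×10^-8)(1677)/(1.2668e-08) = 2090 Ω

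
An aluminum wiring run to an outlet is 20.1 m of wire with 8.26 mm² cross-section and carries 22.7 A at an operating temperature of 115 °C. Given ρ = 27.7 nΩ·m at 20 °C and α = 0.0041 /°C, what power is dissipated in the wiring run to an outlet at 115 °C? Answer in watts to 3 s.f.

48.3 W

ρ = 27.7 nΩ·m = 2.77×10^-8 Ω·m
A = 8.26 mm² = 8.260e-06 m²
R₍20₎ = ρL/A = (2.77×10^-8)(20.1)/(8.260e-06) = 0.06741 Ω
R₍115₎ = R₍20₎(1 + αΔT) = 0.06741 × (1 + 0.0041×95) = 0.09366 Ω
P = I²R = (22.7)² × 0.09366 = 48.3 W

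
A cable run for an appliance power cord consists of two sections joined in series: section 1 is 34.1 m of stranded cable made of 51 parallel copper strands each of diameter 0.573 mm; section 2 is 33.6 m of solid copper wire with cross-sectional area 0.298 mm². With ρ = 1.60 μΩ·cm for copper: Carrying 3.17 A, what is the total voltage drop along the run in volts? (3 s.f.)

5.85 V

ρ = 1.60 μΩ·cm = 1.60×10^-8 Ω·m
Section 1: A_strand = π(2.8650e-04)² = 2.579e-07 m²; R₁ = ρL/(N·A_s) = (1.60×10^-8)(34.1)/(51×2.579e-07) = 0.04149 Ω
Section 2: A = 0.298 mm² = 2.980e-07 m²
R₂ = (1.60×10^-8)(33.6)/(2.980e-07) = 1.804 Ω
R = R₁ + R₂ = 1.846 Ω
V = IR = 3.17 × 1.846 = 5.85 V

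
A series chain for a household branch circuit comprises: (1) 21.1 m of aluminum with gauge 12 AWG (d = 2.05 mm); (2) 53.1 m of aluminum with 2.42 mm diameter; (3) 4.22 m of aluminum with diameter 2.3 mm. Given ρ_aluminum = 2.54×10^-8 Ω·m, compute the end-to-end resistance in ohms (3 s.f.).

Seg 1: A = π(2.05/2 mm)² = π(1.0250e-03 m)² = 3.301e-06 m²
R_1 = (2.54×10^-8)(21.1)/(3.301e-06) = 0.1624 Ω
Seg 2: A = π(d/2)² = π(1.2100e-03 m)² = 4.600e-06 m²
R_2 = (2.54×10^-8)(53.1)/(4.600e-06) = 0.2932 Ω
Seg 3: A = π(d/2)² = π(1.1500e-03 m)² = 4.155e-06 m²
R_3 = (2.54×10^-8)(4.22)/(4.155e-06) = 0.0258 Ω
R_total = R_1 + R_2 + R_3 = 0.481 Ω

0.481 Ω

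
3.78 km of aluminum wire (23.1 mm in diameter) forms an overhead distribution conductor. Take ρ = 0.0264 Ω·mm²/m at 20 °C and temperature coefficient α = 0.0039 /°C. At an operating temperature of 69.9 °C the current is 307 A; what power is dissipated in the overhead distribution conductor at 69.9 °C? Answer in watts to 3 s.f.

ρ = 0.0264 Ω·mm²/m = 2.64×10^-8 Ω·m
A = π(d/2)² = π(1.1550e-02 m)² = 4.191e-04 m²
R₍20₎ = ρL/A = (2.64×10^-8)(3780)/(4.191e-04) = 0.2381 Ω
R₍69.9₎ = R₍20₎(1 + αΔT) = 0.2381 × (1 + 0.0039×49.9) = 0.2845 Ω
P = I²R = (307)² × 0.2845 = 26800 W

26800 W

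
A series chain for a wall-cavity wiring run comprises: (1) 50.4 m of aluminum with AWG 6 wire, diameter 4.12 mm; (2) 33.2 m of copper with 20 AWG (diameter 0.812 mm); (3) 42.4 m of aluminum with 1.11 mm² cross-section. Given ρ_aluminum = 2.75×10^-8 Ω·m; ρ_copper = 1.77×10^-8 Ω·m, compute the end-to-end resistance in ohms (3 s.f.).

Seg 1: A = π(4.12/2 mm)² = π(2.0600e-03 m)² = 1.333e-05 m²
R_1 = (2.75×10^-8)(50.4)/(1.333e-05) = 0.104 Ω
Seg 2: A = π(0.812/2 mm)² = π(4.0600e-04 m)² = 5.178e-07 m²
R_2 = (1.77×10^-8)(33.2)/(5.178e-07) = 1.135 Ω
Seg 3: A = 1.11 mm² = 1.110e-06 m²
R_3 = (2.75×10^-8)(42.4)/(1.110e-06) = 1.05 Ω
R_total = R_1 + R_2 + R_3 = 2.29 Ω

2.29 Ω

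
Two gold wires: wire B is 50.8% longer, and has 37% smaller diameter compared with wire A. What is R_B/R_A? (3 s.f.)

R ∝ L/d², so R_B/R_A = (1 + 50.8/100) × (1 − 37/100)⁻²
= 1.508 × 2.519 = 3.80

3.80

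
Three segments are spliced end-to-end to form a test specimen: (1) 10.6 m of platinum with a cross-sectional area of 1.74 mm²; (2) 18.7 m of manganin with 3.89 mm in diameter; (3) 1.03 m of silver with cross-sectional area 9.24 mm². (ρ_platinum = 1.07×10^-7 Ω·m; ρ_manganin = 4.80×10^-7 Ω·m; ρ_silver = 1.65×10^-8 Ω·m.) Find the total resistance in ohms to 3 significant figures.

1.41 Ω

Seg 1: A = 1.74 mm² = 1.740e-06 m²
R_1 = (1.07×10^-7)(10.6)/(1.740e-06) = 0.6518 Ω
Seg 2: A = π(d/2)² = π(1.9450e-03 m)² = 1.188e-05 m²
R_2 = (4.80×10^-7)(18.7)/(1.188e-05) = 0.7553 Ω
Seg 3: A = 9.24 mm² = 9.240e-06 m²
R_3 = (1.65×10^-8)(1.03)/(9.240e-06) = 0.001839 Ω
R_total = R_1 + R_2 + R_3 = 1.41 Ω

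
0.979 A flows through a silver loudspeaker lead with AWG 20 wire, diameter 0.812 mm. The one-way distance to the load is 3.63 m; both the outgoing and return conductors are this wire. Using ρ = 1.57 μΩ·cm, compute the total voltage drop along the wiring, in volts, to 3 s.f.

ρ = 1.57 μΩ·cm = 1.57×10^-8 Ω·m
A = π(0.812/2 mm)² = π(4.0600e-04 m)² = 5.178e-07 m²
Total conductor length (both ways) L = 2 × 3.63 = 7.26 m
R = ρL/A = (1.57×10^-8)(7.26)/(5.178e-07) = 0.2201 Ω
V = IR = 0.979 × 0.2201 = 0.215 V

0.215 V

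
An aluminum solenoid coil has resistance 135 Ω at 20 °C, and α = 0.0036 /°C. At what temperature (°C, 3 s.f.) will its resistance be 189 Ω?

R = R₀(1 + α(T − T₀)) ⇒ T = T₀ + (R/R₀ − 1)/α
T = 20 + (189/135 − 1)/0.0036 = 20 + (0.4)/0.0036 = 131 °C

131 °C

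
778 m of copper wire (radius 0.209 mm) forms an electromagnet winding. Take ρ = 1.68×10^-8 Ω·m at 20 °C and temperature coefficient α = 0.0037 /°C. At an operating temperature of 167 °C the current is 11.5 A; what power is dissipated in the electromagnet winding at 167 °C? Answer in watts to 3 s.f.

19400 W

A = πr² = π(2.0900e-04 m)² = 1.372e-07 m²
R₍20₎ = ρL/A = (1.68×10^-8)(778)/(1.372e-07) = 95.25 Ω
R₍167₎ = R₍20₎(1 + αΔT) = 95.25 × (1 + 0.0037×147) = 147.1 Ω
P = I²R = (11.5)² × 147.1 = 19400 W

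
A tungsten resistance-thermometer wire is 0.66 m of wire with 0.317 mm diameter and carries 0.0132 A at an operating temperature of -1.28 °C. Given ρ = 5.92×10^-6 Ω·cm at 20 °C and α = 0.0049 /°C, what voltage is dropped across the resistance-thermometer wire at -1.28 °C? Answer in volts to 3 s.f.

0.00585 V

ρ = 5.92×10^-6 Ω·cm = 5.92×10^-8 Ω·m
A = π(d/2)² = π(1.5850e-04 m)² = 7.892e-08 m²
R₍20₎ = ρL/A = (5.92×10^-8)(0.66)/(7.892e-08) = 0.4951 Ω
R₍-1.28₎ = R₍20₎(1 + αΔT) = 0.4951 × (1 + 0.0049×-21.3) = 0.4434 Ω
V = IR = 0.0132 × 0.4434 = 0.00585 V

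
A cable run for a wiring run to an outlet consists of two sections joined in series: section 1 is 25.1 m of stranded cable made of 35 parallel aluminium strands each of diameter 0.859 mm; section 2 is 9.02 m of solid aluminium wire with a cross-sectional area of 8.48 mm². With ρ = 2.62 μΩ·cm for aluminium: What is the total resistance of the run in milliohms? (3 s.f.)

60.3 mΩ

ρ = 2.62 μΩ·cm = 2.62×10^-8 Ω·m
Section 1: A_strand = π(4.2950e-04)² = 5.795e-07 m²; R₁ = ρL/(N·A_s) = (2.62×10^-8)(25.1)/(35×5.795e-07) = 0.03242 Ω
Section 2: A = 8.48 mm² = 8.480e-06 m²
R₂ = (2.62×10^-8)(9.02)/(8.480e-06) = 0.02787 Ω
R = R₁ + R₂ = 60.3 mΩ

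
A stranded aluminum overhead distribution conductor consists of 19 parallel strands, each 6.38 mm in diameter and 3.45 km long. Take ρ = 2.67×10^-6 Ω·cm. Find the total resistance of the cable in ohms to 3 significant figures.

0.152 Ω

ρ = 2.67×10^-6 Ω·cm = 2.67×10^-8 Ω·m
A_strand = π(3.1900e-03 m)² = 3.197e-05 m²
R_strand = ρL/A = (2.67×10^-8)(3450)/(3.197e-05) = 2.881 Ω
R_total = R_strand/N = 2.881/19 = 0.152 Ω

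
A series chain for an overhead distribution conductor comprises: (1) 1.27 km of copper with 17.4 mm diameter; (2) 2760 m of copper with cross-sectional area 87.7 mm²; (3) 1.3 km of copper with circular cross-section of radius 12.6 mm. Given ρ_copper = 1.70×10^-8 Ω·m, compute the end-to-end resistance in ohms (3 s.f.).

Seg 1: A = π(d/2)² = π(8.7000e-03 m)² = 2.378e-04 m²
R_1 = (1.70×10^-8)(1270)/(2.378e-04) = 0.0908 Ω
Seg 2: A = 87.7 mm² = 8.770e-05 m²
R_2 = (1.70×10^-8)(2760)/(8.770e-05) = 0.535 Ω
Seg 3: A = πr² = π(1.2600e-02 m)² = 4.988e-04 m²
R_3 = (1.70×10^-8)(1300)/(4.988e-04) = 0.04431 Ω
R_total = R_1 + R_2 + R_3 = 0.670 Ω

0.670 Ω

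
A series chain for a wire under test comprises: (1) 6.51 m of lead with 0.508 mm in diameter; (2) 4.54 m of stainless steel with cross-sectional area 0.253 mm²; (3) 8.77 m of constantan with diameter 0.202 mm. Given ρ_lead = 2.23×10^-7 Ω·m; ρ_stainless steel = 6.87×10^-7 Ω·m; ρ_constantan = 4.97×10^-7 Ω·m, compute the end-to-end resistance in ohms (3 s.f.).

155 Ω

Seg 1: A = π(d/2)² = π(2.5400e-04 m)² = 2.027e-07 m²
R_1 = (2.23×10^-7)(6.51)/(2.027e-07) = 7.163 Ω
Seg 2: A = 0.253 mm² = 2.530e-07 m²
R_2 = (6.87×10^-7)(4.54)/(2.530e-07) = 12.33 Ω
Seg 3: A = π(d/2)² = π(1.0100e-04 m)² = 3.205e-08 m²
R_3 = (4.97×10^-7)(8.77)/(3.205e-08) = 136 Ω
R_total = R_1 + R_2 + R_3 = 155 Ω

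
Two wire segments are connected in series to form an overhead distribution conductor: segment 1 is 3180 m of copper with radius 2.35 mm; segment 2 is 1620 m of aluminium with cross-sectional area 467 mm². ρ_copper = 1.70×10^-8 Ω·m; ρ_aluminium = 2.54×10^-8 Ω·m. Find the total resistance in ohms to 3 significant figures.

3.20 Ω

Segment 1: A = πr² = π(2.3500e-03 m)² = 1.735e-05 m²
R₁ = ρL/A = (1.70×10^-8)(3180)/(1.735e-05) = 3.116 Ω
Segment 2: A = 467 mm² = 4.670e-04 m²
R₂ = (2.54×10^-8)(1620)/(4.670e-04) = 0.08811 Ω
R = R₁ + R₂ = 3.20 Ω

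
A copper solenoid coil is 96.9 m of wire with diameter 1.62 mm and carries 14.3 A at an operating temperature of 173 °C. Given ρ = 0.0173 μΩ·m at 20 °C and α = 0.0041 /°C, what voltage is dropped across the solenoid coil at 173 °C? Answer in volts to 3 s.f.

ρ = 0.0173 μΩ·m = 1.73×10^-8 Ω·m
A = π(d/2)² = π(8.1000e-04 m)² = 2.061e-06 m²
R₍20₎ = ρL/A = (1.73×10^-8)(96.9)/(2.061e-06) = 0.8133 Ω
R₍173₎ = R₍20₎(1 + αΔT) = 0.8133 × (1 + 0.0041×153) = 1.323 Ω
V = IR = 14.3 × 1.323 = 18.9 V

18.9 V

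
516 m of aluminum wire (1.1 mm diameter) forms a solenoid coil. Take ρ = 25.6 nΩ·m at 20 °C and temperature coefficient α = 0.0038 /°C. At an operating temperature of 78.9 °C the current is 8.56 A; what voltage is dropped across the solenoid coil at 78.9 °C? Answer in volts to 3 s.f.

146 V

ρ = 25.6 nΩ·m = 2.56×10^-8 Ω·m
A = π(d/2)² = π(5.5000e-04 m)² = 9.503e-07 m²
R₍20₎ = ρL/A = (2.56×10^-8)(516)/(9.503e-07) = 13.9 Ω
R₍78.9₎ = R₍20₎(1 + αΔT) = 13.9 × (1 + 0.0038×58.9) = 17.01 Ω
V = IR = 8.56 × 17.01 = 146 V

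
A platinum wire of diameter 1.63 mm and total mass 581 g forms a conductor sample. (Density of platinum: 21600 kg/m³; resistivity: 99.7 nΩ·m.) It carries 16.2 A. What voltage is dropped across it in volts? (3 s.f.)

9.98 V

ρ = 99.7 nΩ·m = 9.97×10^-8 Ω·m
A = π(d/2)² = π(8.1500e-04 m)² = 2.0867e-06 m²
L = m/(density·A) = 0.581/(21600×2.0867e-06) = 12.89 m
R = ρL/A = (9.97×10^-8)(12.89)/(2.0867e-06) = 0.6159 Ω
V = IR = 16.2 × 0.6159 = 9.98 V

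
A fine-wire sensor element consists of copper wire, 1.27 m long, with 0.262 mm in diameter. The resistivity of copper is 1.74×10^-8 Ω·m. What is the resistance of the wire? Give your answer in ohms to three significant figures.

0.410 Ω

A = π(d/2)² = π(1.3100e-04 m)² = 5.391e-08 m²
R = ρL/A = (1.74×10^-8)(1.27 m)/(5.391e-08 m²) = 0.410 Ω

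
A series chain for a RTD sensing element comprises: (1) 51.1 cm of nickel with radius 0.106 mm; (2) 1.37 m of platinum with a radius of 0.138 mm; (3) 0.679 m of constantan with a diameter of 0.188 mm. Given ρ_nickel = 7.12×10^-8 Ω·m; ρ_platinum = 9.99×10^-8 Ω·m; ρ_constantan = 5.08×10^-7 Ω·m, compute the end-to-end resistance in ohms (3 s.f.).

15.7 Ω

Seg 1: A = πr² = π(1.0600e-04 m)² = 3.530e-08 m²
R_1 = (7.12×10^-8)(0.511)/(3.530e-08) = 1.031 Ω
Seg 2: A = πr² = π(1.3800e-04 m)² = 5.983e-08 m²
R_2 = (9.99×10^-8)(1.37)/(5.983e-08) = 2.288 Ω
Seg 3: A = π(d/2)² = π(9.4000e-05 m)² = 2.776e-08 m²
R_3 = (5.08×10^-7)(0.679)/(2.776e-08) = 12.43 Ω
R_total = R_1 + R_2 + R_3 = 15.7 Ω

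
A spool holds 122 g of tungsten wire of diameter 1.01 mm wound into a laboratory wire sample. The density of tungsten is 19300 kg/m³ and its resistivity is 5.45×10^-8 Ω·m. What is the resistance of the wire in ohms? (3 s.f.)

0.537 Ω

A = π(d/2)² = π(5.0500e-04 m)² = 8.0118e-07 m²
L = m/(density·A) = 0.122/(19300×8.0118e-07) = 7.89 m
R = ρL/A = (5.45×10^-8)(7.89)/(8.0118e-07) = 0.537 Ω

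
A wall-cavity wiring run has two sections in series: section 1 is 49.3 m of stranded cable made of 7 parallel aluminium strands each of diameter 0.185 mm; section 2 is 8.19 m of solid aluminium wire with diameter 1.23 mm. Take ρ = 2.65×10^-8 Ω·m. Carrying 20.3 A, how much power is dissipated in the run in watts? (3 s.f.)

2940 W

Section 1: A_strand = π(9.2500e-05)² = 2.688e-08 m²; R₁ = ρL/(N·A_s) = (2.65×10^-8)(49.3)/(7×2.688e-08) = 6.943 Ω
Section 2: A = π(d/2)² = π(6.1500e-04 m)² = 1.188e-06 m²
R₂ = (2.65×10^-8)(8.19)/(1.188e-06) = 0.1827 Ω
R = R₁ + R₂ = 7.126 Ω
P = I²R = (20.3)² × 7.126 = 2940 W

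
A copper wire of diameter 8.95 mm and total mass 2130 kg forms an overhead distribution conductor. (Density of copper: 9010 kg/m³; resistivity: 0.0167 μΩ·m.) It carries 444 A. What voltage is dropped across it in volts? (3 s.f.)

ρ = 0.0167 μΩ·m = 1.67×10^-8 Ω·m
A = π(d/2)² = π(4.4750e-03 m)² = 6.2912e-05 m²
L = m/(density·A) = 2130/(9010×6.2912e-05) = 3758 m
R = ρL/A = (1.67×10^-8)(3758)/(6.2912e-05) = 0.9975 Ω
V = IR = 444 × 0.9975 = 443 V

443 V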